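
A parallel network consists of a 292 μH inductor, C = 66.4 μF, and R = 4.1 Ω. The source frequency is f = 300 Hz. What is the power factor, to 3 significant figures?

0.143

ω = 2πf = 1885 rad/s
X_L = ωL = 0.550 Ω
X_C = 1/(ωC) = 7.99 Ω
Parallel: admittances add. Y = 1/R + 1/(jωL) + jωC
Y = (0.244 − j1.69) S
|Y| = 1.71 S → |Z| = 1/|Y| = 0.585 Ω, ∠Z = −∠Y = 81.8°
cos φ = cos(81.8°) = 0.143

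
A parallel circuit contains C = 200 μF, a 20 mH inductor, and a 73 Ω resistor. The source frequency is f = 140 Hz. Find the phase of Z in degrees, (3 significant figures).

-83.4°

ω = 2πf = 879.6 rad/s
X_L = ωL = 17.6 Ω
X_C = 1/(ωC) = 5.68 Ω
Parallel: admittances add. Y = 1/R + 1/(jωL) + jωC
Y = (0.0137 + j0.119) S
|Y| = 0.120 S → |Z| = 1/|Y| = 8.34 Ω, ∠Z = −∠Y = -83.4°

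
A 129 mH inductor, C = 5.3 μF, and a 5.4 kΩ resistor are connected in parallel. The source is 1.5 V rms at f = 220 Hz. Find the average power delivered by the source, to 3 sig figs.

417 μW

ω = 2πf = 1382 rad/s
X_L = ωL = 178 Ω
X_C = 1/(ωC) = 136 Ω
Parallel: admittances add. Y = 1/R + 1/(jωL) + jωC
Y = (0.000185 + j0.00172) S
|Y| = 0.00173 S → |Z| = 1/|Y| = 579 Ω, ∠Z = −∠Y = -83.8°
I = V/|Z| = 2.59 mA
P = VI cos φ = 1.5 × 0.00259 × cos(-83.8°) = 417 μW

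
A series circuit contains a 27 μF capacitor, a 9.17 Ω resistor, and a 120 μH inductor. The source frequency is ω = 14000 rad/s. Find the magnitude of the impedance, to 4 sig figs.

9.221 Ω

X_L = ωL = 1.680 Ω
X_C = 1/(ωC) = 2.646 Ω
Net reactance X = X_L − X_C = -0.9655 Ω
Z = 9.170 − j0.9655 Ω
|Z| = √(9.170² + 0.9655²) = 9.221 Ω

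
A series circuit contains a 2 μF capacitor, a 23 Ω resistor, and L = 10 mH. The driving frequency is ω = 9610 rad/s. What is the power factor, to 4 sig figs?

0.4627

X_L = ωL = 96.10 Ω
X_C = 1/(ωC) = 52.03 Ω
Net reactance X = X_L − X_C = 44.07 Ω
Z = 23.00 + j44.07 Ω
|Z| = √(23.00² + 44.07²) = 49.71 Ω
∠Z = arctan(44.07/23.00) = 62.44°
cos φ = cos(62.44°) = 0.4627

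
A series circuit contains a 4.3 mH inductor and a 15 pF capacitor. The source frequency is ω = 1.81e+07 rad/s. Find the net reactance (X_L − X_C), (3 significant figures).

X_L = ωL = 77800 Ω
X_C = 1/(ωC) = 3680 Ω
X = 77800 − 3680 = 74100 Ω

74100 Ω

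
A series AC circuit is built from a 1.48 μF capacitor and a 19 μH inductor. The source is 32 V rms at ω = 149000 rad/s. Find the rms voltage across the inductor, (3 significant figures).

53.2 V

X_L = ωL = 2.83 Ω
X_C = 1/(ωC) = 4.53 Ω
Net reactance X = X_L − X_C = -1.70 Ω
Z = − j1.70 Ω
|Z| = √(0² + 1.70²) = 1.70 Ω
I = V/|Z| = 18.8 A
V_L = I·|Z_L| = 18.8 × 2.83 = 53.2 V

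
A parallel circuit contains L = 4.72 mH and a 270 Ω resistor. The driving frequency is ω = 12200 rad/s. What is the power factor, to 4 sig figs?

0.2086

X_L = ωL = 57.58 Ω
Parallel: admittances add. Y = 1/R + 1/(jωL)
Y = (0.003704 − j0.01737) S
|Y| = 0.01776 S → |Z| = 1/|Y| = 56.32 Ω, ∠Z = −∠Y = 77.96°
cos φ = cos(77.96°) = 0.2086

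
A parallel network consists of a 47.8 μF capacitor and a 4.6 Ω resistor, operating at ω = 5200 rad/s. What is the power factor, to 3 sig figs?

0.658

X_C = 1/(ωC) = 4.02 Ω
Parallel: admittances add. Y = 1/R + jωC
Y = (0.217 + j0.249) S
|Y| = 0.330 S → |Z| = 1/|Y| = 3.03 Ω, ∠Z = −∠Y = -48.8°
cos φ = cos(-48.8°) = 0.658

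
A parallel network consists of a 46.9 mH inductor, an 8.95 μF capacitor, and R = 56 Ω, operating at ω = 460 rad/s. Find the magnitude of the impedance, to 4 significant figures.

21.81 Ω

X_L = ωL = 21.57 Ω
X_C = 1/(ωC) = 242.9 Ω
Parallel: admittances add. Y = 1/R + 1/(jωL) + jωC
Y = (0.01786 − j0.04224) S
|Y| = 0.04585 S → |Z| = 1/|Y| = 21.81 Ω, ∠Z = −∠Y = 67.08°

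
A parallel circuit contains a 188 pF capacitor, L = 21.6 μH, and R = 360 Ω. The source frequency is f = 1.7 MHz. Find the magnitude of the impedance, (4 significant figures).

276.0 Ω

ω = 2πf = 1.068e+07 rad/s
X_L = ωL = 230.7 Ω
X_C = 1/(ωC) = 498.0 Ω
Parallel: admittances add. Y = 1/R + 1/(jωL) + jωC
Y = (0.002778 − j0.002326) S
|Y| = 0.003623 S → |Z| = 1/|Y| = 276.0 Ω, ∠Z = −∠Y = 39.94°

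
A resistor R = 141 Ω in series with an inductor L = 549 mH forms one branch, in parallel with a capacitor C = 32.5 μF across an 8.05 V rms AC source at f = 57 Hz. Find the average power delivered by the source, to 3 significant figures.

ω = 2πf = 358.1 rad/s
X_L = ωL = 197 Ω
X_C = 1/(ωC) = 85.9 Ω
Branch 1 (R+jX_L): Z₁ = 141 + j197 Ω, |Z₁| = 242 Ω
Branch 2 (−jX_C): Z₂ = −j85.9 Ω
Parallel: Z = Z₁Z₂/(Z₁+Z₂), |Z| = 116 Ω, ∠Z = -73.8°
I = V/|Z| = 69.4 mA
P = VI cos φ = 8.05 × 0.0694 × cos(-73.8°) = 156 mW

156 mW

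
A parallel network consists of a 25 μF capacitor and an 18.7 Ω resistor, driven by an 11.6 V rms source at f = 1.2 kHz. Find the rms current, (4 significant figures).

ω = 2πf = 7540 rad/s
X_C = 1/(ωC) = 5.305 Ω
Parallel: admittances add. Y = 1/R + jωC
Y = (0.05348 + j0.1885) S
|Y| = 0.1959 S → |Z| = 1/|Y| = 5.104 Ω, ∠Z = −∠Y = -74.16°
I = V/|Z| = 11.6/5.104 = 2.273 A

2.273 A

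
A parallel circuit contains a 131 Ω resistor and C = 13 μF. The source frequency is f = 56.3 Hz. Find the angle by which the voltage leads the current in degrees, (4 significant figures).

ω = 2πf = 353.7 rad/s
X_C = 1/(ωC) = 217.5 Ω
Parallel: admittances add. Y = 1/R + jωC
Y = (0.007634 + j0.004599) S
|Y| = 0.008912 S → |Z| = 1/|Y| = 112.2 Ω, ∠Z = −∠Y = -31.07°

-31.07°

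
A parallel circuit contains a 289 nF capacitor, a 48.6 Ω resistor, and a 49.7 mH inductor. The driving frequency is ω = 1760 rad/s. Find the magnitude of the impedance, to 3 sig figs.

42.9 Ω

X_L = ωL = 87.5 Ω
X_C = 1/(ωC) = 1970 Ω
Parallel: admittances add. Y = 1/R + 1/(jωL) + jωC
Y = (0.0206 − j0.0109) S
|Y| = 0.0233 S → |Z| = 1/|Y| = 42.9 Ω, ∠Z = −∠Y = 28.0°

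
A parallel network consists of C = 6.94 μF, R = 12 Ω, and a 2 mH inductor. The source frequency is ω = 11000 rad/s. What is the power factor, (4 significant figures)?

0.9377

X_L = ωL = 22.00 Ω
X_C = 1/(ωC) = 13.10 Ω
Parallel: admittances add. Y = 1/R + 1/(jωL) + jωC
Y = (0.08333 + j0.03089) S
|Y| = 0.08887 S → |Z| = 1/|Y| = 11.25 Ω, ∠Z = −∠Y = -20.34°
cos φ = cos(-20.34°) = 0.9377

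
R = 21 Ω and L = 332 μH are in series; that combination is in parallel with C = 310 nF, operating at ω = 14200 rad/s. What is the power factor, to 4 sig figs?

X_L = ωL = 4.714 Ω
X_C = 1/(ωC) = 227.2 Ω
Branch 1 (R+jX_L): Z₁ = 21.00 + j4.714 Ω, |Z₁| = 21.52 Ω
Branch 2 (−jX_C): Z₂ = −j227.2 Ω
Parallel: Z = Z₁Z₂/(Z₁+Z₂), |Z| = 21.88 Ω, ∠Z = 7.260°
cos φ = cos(7.260°) = 0.9920

0.9920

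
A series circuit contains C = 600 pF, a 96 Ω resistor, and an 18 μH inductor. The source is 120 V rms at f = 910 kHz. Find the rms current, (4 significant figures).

567.1 mA

ω = 2πf = 5.718e+06 rad/s
X_L = ωL = 102.9 Ω
X_C = 1/(ωC) = 291.5 Ω
Net reactance X = X_L − X_C = -188.6 Ω
Z = 96.00 − j188.6 Ω
|Z| = √(96.00² + 188.6²) = 211.6 Ω
I = V/|Z| = 120/211.6 = 567.1 mA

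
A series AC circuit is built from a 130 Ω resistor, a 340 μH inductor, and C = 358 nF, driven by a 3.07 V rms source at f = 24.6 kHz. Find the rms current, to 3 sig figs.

ω = 2πf = 154600 rad/s
X_L = ωL = 52.6 Ω
X_C = 1/(ωC) = 18.1 Ω
Net reactance X = X_L − X_C = 34.5 Ω
Z = 130 + j34.5 Ω
|Z| = √(130² + 34.5²) = 134 Ω
I = V/|Z| = 3.07/134 = 22.8 mA

22.8 mA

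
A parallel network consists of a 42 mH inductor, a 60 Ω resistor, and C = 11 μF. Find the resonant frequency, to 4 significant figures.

ω₀ = 1/√(LC) = 1/√(0.042 × 1.1e-05) = 1471 rad/s
f₀ = ω₀/(2π) = 234.2 Hz

234.2 Hz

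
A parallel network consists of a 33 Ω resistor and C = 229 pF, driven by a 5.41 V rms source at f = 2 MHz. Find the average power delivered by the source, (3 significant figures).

887 mW

ω = 2πf = 1.257e+07 rad/s
X_C = 1/(ωC) = 347 Ω
Parallel: admittances add. Y = 1/R + jωC
Y = (0.0303 + j0.00288) S
|Y| = 0.0304 S → |Z| = 1/|Y| = 32.9 Ω, ∠Z = −∠Y = -5.42°
I = V/|Z| = 165 mA
P = VI cos φ = 5.41 × 0.165 × cos(-5.42°) = 887 mW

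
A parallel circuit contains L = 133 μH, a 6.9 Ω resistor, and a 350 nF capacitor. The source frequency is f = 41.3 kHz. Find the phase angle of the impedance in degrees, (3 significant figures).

-23.1°

ω = 2πf = 259500 rad/s
X_L = ωL = 34.5 Ω
X_C = 1/(ωC) = 11.0 Ω
Parallel: admittances add. Y = 1/R + 1/(jωL) + jωC
Y = (0.145 + j0.0618) S
|Y| = 0.158 S → |Z| = 1/|Y| = 6.35 Ω, ∠Z = −∠Y = -23.1°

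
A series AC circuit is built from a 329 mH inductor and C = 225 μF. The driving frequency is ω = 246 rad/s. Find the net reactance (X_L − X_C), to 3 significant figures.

62.9 Ω

X_L = ωL = 80.9 Ω
X_C = 1/(ωC) = 18.1 Ω
X = 80.9 − 18.1 = 62.9 Ω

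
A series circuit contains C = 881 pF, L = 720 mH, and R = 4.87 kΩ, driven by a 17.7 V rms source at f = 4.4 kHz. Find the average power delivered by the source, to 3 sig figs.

ω = 2πf = 27650 rad/s
X_L = ωL = 19900 Ω
X_C = 1/(ωC) = 41100 Ω
Net reactance X = X_L − X_C = -21200 Ω
Z = 4870 − j21200 Ω
|Z| = √(4870² + 21200²) = 21700 Ω
∠Z = arctan(-21200/4870) = -77.0°
I = V/|Z| = 815 μA
P = VI cos φ = 17.7 × 0.000815 × cos(-77.0°) = 3.24 mW

3.24 mW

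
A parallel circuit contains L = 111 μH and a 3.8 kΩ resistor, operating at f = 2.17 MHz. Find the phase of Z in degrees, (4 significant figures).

68.28°

ω = 2πf = 1.363e+07 rad/s
X_L = ωL = 1513 Ω
Parallel: admittances add. Y = 1/R + 1/(jωL)
Y = (0.0002632 − j0.0006608) S
|Y| = 0.0007112 S → |Z| = 1/|Y| = 1406 Ω, ∠Z = −∠Y = 68.28°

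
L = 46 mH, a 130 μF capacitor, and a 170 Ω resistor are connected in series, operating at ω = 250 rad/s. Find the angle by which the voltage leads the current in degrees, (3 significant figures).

X_L = ωL = 11.5 Ω
X_C = 1/(ωC) = 30.8 Ω
Net reactance X = X_L − X_C = -19.3 Ω
Z = 170 − j19.3 Ω
|Z| = √(170² + 19.3²) = 171 Ω
∠Z = arctan(-19.3/170) = -6.47°

-6.47°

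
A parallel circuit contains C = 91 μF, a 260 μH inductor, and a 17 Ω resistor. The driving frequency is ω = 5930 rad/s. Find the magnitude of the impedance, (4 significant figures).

X_L = ωL = 1.542 Ω
X_C = 1/(ωC) = 1.853 Ω
Parallel: admittances add. Y = 1/R + 1/(jωL) + jωC
Y = (0.05882 − j0.1090) S
|Y| = 0.1238 S → |Z| = 1/|Y| = 8.076 Ω, ∠Z = −∠Y = 61.64°

8.076 Ω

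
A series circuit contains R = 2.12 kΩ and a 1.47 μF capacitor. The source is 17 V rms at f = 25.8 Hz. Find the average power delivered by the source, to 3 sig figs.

ω = 2πf = 162.1 rad/s
X_C = 1/(ωC) = 4200 Ω
Z = 2120 − j4200 Ω
|Z| = √(2120² + 4200²) = 4700 Ω
∠Z = arctan(-4200/2120) = -63.2°
I = V/|Z| = 3.62 mA
P = VI cos φ = 17 × 0.00362 × cos(-63.2°) = 27.7 mW

27.7 mW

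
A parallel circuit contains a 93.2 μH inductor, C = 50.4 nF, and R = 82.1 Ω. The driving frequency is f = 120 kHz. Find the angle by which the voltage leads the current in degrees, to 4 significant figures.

-62.87°

ω = 2πf = 754000 rad/s
X_L = ωL = 70.27 Ω
X_C = 1/(ωC) = 26.32 Ω
Parallel: admittances add. Y = 1/R + 1/(jωL) + jωC
Y = (0.01218 + j0.02377) S
|Y| = 0.02671 S → |Z| = 1/|Y| = 37.44 Ω, ∠Z = −∠Y = -62.87°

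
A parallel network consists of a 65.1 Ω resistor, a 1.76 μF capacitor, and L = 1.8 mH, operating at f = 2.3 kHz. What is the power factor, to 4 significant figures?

0.7631

ω = 2πf = 14450 rad/s
X_L = ωL = 26.01 Ω
X_C = 1/(ωC) = 39.32 Ω
Parallel: admittances add. Y = 1/R + 1/(jωL) + jωC
Y = (0.01536 − j0.01301) S
|Y| = 0.02013 S → |Z| = 1/|Y| = 49.68 Ω, ∠Z = −∠Y = 40.26°
cos φ = cos(40.26°) = 0.7631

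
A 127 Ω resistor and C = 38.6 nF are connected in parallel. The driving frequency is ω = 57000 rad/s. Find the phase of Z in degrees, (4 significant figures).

X_C = 1/(ωC) = 454.5 Ω
Parallel: admittances add. Y = 1/R + jωC
Y = (0.007874 + j0.002200) S
|Y| = 0.008176 S → |Z| = 1/|Y| = 122.3 Ω, ∠Z = −∠Y = -15.61°

-15.61°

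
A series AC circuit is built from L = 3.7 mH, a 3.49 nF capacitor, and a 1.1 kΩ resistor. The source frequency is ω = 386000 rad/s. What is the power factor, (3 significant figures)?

0.849

X_L = ωL = 1430 Ω
X_C = 1/(ωC) = 742 Ω
Net reactance X = X_L − X_C = 686 Ω
Z = 1100 + j686 Ω
|Z| = √(1100² + 686²) = 1300 Ω
∠Z = arctan(686/1100) = 31.9°
cos φ = cos(31.9°) = 0.849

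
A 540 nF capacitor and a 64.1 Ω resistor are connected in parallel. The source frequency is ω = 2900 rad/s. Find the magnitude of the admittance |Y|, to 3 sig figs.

X_C = 1/(ωC) = 639 Ω
Parallel: admittances add. Y = 1/R + jωC
Y = (0.0156 + j0.00157) S
|Y| = 0.0157 S → |Z| = 1/|Y| = 63.8 Ω, ∠Z = −∠Y = -5.73°

15.7 mS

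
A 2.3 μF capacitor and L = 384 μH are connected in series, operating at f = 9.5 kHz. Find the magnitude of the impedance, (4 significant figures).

15.64 Ω

ω = 2πf = 59690 rad/s
X_L = ωL = 22.92 Ω
X_C = 1/(ωC) = 7.284 Ω
Net reactance X = X_L − X_C = 15.64 Ω
Z = j15.64 Ω
|Z| = √(0² + 15.64²) = 15.64 Ω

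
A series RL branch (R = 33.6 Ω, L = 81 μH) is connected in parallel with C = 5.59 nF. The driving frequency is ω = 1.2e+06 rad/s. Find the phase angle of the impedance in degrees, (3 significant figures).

X_L = ωL = 97.2 Ω
X_C = 1/(ωC) = 149 Ω
Branch 1 (R+jX_L): Z₁ = 33.6 + j97.2 Ω, |Z₁| = 103 Ω
Branch 2 (−jX_C): Z₂ = −j149 Ω
Parallel: Z = Z₁Z₂/(Z₁+Z₂), |Z| = 248 Ω, ∠Z = 38.0°

38.0°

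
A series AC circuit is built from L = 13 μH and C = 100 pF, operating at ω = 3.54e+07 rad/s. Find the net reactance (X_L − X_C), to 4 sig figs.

177.7 Ω

X_L = ωL = 460.2 Ω
X_C = 1/(ωC) = 282.5 Ω
X = 460.2 − 282.5 = 177.7 Ω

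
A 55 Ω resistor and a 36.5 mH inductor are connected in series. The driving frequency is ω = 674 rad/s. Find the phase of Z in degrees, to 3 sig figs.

24.1°

X_L = ωL = 24.6 Ω
Z = 55.0 + j24.6 Ω
|Z| = √(55.0² + 24.6²) = 60.3 Ω
∠Z = arctan(24.6/55.0) = 24.1°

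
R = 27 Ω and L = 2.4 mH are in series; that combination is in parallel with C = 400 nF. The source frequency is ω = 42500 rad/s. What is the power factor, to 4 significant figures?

X_L = ωL = 102.0 Ω
X_C = 1/(ωC) = 58.82 Ω
Branch 1 (R+jX_L): Z₁ = 27.00 + j102.0 Ω, |Z₁| = 105.5 Ω
Branch 2 (−jX_C): Z₂ = −j58.82 Ω
Parallel: Z = Z₁Z₂/(Z₁+Z₂), |Z| = 121.9 Ω, ∠Z = -72.81°
cos φ = cos(-72.81°) = 0.2956

0.2956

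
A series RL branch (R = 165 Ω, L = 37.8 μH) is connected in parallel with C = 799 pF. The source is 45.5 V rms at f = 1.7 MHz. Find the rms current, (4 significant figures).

294.4 mA

ω = 2πf = 1.068e+07 rad/s
X_L = ωL = 403.8 Ω
X_C = 1/(ωC) = 117.2 Ω
Branch 1 (R+jX_L): Z₁ = 165.0 + j403.8 Ω, |Z₁| = 436.2 Ω
Branch 2 (−jX_C): Z₂ = −j117.2 Ω
Parallel: Z = Z₁Z₂/(Z₁+Z₂), |Z| = 154.5 Ω, ∠Z = -82.30°
I = V/|Z| = 45.5/154.5 = 294.4 mA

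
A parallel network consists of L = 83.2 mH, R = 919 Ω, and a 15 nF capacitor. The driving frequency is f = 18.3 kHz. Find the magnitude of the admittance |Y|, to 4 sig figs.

1.952 mS

ω = 2πf = 115000 rad/s
X_L = ωL = 9567 Ω
X_C = 1/(ωC) = 579.8 Ω
Parallel: admittances add. Y = 1/R + 1/(jωL) + jωC
Y = (0.001088 + j0.001620) S
|Y| = 0.001952 S → |Z| = 1/|Y| = 512.4 Ω, ∠Z = −∠Y = -56.11°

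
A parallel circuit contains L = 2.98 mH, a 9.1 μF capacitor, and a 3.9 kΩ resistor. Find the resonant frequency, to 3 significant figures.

966 Hz

ω₀ = 1/√(LC) = 1/√(0.00298 × 9.1e-06) = 6073 rad/s
f₀ = ω₀/(2π) = 966 Hz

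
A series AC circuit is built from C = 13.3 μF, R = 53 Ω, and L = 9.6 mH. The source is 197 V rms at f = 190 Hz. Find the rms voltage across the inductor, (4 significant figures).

30.54 V

ω = 2πf = 1194 rad/s
X_L = ωL = 11.46 Ω
X_C = 1/(ωC) = 62.98 Ω
Net reactance X = X_L − X_C = -51.52 Ω
Z = 53.00 − j51.52 Ω
|Z| = √(53.00² + 51.52²) = 73.92 Ω
I = V/|Z| = 2.665 A
V_L = I·|Z_L| = 2.665 × 11.46 = 30.54 V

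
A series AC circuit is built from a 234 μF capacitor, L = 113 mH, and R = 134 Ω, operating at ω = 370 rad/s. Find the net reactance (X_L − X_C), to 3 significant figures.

X_L = ωL = 41.8 Ω
X_C = 1/(ωC) = 11.6 Ω
X = 41.8 − 11.6 = 30.3 Ω

30.3 Ω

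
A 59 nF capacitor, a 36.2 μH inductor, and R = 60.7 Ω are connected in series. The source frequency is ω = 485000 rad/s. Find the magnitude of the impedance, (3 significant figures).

63.1 Ω

X_L = ωL = 17.6 Ω
X_C = 1/(ωC) = 34.9 Ω
Net reactance X = X_L − X_C = -17.4 Ω
Z = 60.7 − j17.4 Ω
|Z| = √(60.7² + 17.4²) = 63.1 Ω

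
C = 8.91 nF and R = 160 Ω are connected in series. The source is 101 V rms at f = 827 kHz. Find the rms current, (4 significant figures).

625.6 mA

ω = 2πf = 5.196e+06 rad/s
X_C = 1/(ωC) = 21.60 Ω
Z = 160.0 − j21.60 Ω
|Z| = √(160.0² + 21.60²) = 161.5 Ω
I = V/|Z| = 101/161.5 = 625.6 mA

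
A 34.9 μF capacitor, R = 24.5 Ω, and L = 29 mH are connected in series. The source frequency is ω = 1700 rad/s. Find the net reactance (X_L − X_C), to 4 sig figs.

X_L = ωL = 49.30 Ω
X_C = 1/(ωC) = 16.85 Ω
X = 49.30 − 16.85 = 32.45 Ω

32.45 Ω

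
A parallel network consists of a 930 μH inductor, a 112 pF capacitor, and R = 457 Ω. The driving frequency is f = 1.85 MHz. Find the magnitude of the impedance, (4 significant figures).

ω = 2πf = 1.162e+07 rad/s
X_L = ωL = 10810 Ω
X_C = 1/(ωC) = 768.1 Ω
Parallel: admittances add. Y = 1/R + 1/(jωL) + jωC
Y = (0.002188 + j0.001209) S
|Y| = 0.002500 S → |Z| = 1/|Y| = 400.0 Ω, ∠Z = −∠Y = -28.93°

400.0 Ω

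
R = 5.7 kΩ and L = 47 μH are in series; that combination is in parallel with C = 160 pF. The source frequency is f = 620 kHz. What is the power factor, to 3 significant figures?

ω = 2πf = 3.896e+06 rad/s
X_L = ωL = 183 Ω
X_C = 1/(ωC) = 1600 Ω
Branch 1 (R+jX_L): Z₁ = 5700 + j183 Ω, |Z₁| = 5700 Ω
Branch 2 (−jX_C): Z₂ = −j1600 Ω
Parallel: Z = Z₁Z₂/(Z₁+Z₂), |Z| = 1560 Ω, ∠Z = -74.2°
cos φ = cos(-74.2°) = 0.273

0.273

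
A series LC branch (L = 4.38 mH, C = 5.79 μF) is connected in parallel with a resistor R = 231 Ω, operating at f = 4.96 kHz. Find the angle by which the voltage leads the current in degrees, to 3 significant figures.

60.5°

ω = 2πf = 31160 rad/s
X_L = ωL = 137 Ω
X_C = 1/(ωC) = 5.54 Ω
Branch 1: Z₁ = R = 231 Ω
Branch 2 (series LC): Z₂ = j(X_L − X_C) = j131 Ω
Parallel: Z = Z₁Z₂/(Z₁+Z₂), |Z| = 114 Ω, ∠Z = 60.5°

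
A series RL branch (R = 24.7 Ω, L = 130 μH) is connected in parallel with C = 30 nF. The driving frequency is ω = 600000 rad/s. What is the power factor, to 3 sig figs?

X_L = ωL = 78.0 Ω
X_C = 1/(ωC) = 55.6 Ω
Branch 1 (R+jX_L): Z₁ = 24.7 + j78.0 Ω, |Z₁| = 81.8 Ω
Branch 2 (−jX_C): Z₂ = −j55.6 Ω
Parallel: Z = Z₁Z₂/(Z₁+Z₂), |Z| = 136 Ω, ∠Z = -59.8°
cos φ = cos(-59.8°) = 0.503

0.503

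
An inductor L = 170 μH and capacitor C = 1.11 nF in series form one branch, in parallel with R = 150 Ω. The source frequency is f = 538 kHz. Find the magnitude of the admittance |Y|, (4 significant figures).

7.415 mS

ω = 2πf = 3.38e+06 rad/s
X_L = ωL = 574.7 Ω
X_C = 1/(ωC) = 266.5 Ω
Branch 1: Z₁ = R = 150.0 Ω
Branch 2 (series LC): Z₂ = j(X_L − X_C) = j308.1 Ω
Parallel: Z = Z₁Z₂/(Z₁+Z₂), |Z| = 134.9 Ω, ∠Z = 25.96°
|Y| = 1/|Z| = 7.415 mS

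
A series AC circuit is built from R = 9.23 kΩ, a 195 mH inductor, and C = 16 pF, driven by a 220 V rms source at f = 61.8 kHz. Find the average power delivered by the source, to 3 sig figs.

60.8 mW

ω = 2πf = 388300 rad/s
X_L = ωL = 75700 Ω
X_C = 1/(ωC) = 161000 Ω
Net reactance X = X_L − X_C = -85200 Ω
Z = 9230 − j85200 Ω
|Z| = √(9230² + 85200²) = 85700 Ω
∠Z = arctan(-85200/9230) = -83.8°
I = V/|Z| = 2.57 mA
P = VI cos φ = 220 × 0.00257 × cos(-83.8°) = 60.8 mW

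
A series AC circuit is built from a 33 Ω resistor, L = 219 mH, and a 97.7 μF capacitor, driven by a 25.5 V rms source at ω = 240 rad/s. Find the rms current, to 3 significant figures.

740 mA

X_L = ωL = 52.6 Ω
X_C = 1/(ωC) = 42.6 Ω
Net reactance X = X_L − X_C = 9.91 Ω
Z = 33.0 + j9.91 Ω
|Z| = √(33.0² + 9.91²) = 34.5 Ω
I = V/|Z| = 25.5/34.5 = 740 mA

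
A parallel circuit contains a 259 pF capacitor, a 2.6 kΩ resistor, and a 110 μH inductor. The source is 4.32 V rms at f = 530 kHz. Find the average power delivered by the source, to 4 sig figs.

ω = 2πf = 3.33e+06 rad/s
X_L = ωL = 366.3 Ω
X_C = 1/(ωC) = 1159 Ω
Parallel: admittances add. Y = 1/R + 1/(jωL) + jωC
Y = (0.0003846 − j0.001867) S
|Y| = 0.001907 S → |Z| = 1/|Y| = 524.5 Ω, ∠Z = −∠Y = 78.36°
I = V/|Z| = 8.237 mA
P = VI cos φ = 4.32 × 0.008237 × cos(78.36°) = 7.178 mW

7.178 mW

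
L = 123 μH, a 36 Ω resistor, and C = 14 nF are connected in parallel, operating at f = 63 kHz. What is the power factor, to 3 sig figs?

0.880

ω = 2πf = 395800 rad/s
X_L = ωL = 48.7 Ω
X_C = 1/(ωC) = 180 Ω
Parallel: admittances add. Y = 1/R + 1/(jωL) + jωC
Y = (0.0278 − j0.0150) S
|Y| = 0.0316 S → |Z| = 1/|Y| = 31.7 Ω, ∠Z = −∠Y = 28.4°
cos φ = cos(28.4°) = 0.880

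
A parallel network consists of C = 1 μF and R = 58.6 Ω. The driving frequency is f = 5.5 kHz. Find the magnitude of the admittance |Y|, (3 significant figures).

ω = 2πf = 34560 rad/s
X_C = 1/(ωC) = 28.9 Ω
Parallel: admittances add. Y = 1/R + jωC
Y = (0.0171 + j0.0346) S
|Y| = 0.0385 S → |Z| = 1/|Y| = 25.9 Ω, ∠Z = −∠Y = -63.7°

38.5 mS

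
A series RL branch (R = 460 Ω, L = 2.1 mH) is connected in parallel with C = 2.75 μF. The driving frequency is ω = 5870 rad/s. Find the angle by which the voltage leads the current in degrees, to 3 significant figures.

X_L = ωL = 12.3 Ω
X_C = 1/(ωC) = 61.9 Ω
Branch 1 (R+jX_L): Z₁ = 460 + j12.3 Ω, |Z₁| = 460 Ω
Branch 2 (−jX_C): Z₂ = −j61.9 Ω
Parallel: Z = Z₁Z₂/(Z₁+Z₂), |Z| = 61.6 Ω, ∠Z = -82.3°

-82.3°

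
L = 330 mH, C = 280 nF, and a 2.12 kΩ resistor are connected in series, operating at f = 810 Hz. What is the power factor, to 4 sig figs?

0.9081

ω = 2πf = 5089 rad/s
X_L = ωL = 1679 Ω
X_C = 1/(ωC) = 701.7 Ω
Net reactance X = X_L − X_C = 977.8 Ω
Z = 2120 + j977.8 Ω
|Z| = √(2120² + 977.8²) = 2335 Ω
∠Z = arctan(977.8/2120) = 24.76°
cos φ = cos(24.76°) = 0.9081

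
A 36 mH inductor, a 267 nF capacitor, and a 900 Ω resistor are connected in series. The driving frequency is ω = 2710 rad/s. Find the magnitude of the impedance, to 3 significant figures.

X_L = ωL = 97.6 Ω
X_C = 1/(ωC) = 1380 Ω
Net reactance X = X_L − X_C = -1280 Ω
Z = 900 − j1280 Ω
|Z| = √(900² + 1280²) = 1570 Ω

1570 Ω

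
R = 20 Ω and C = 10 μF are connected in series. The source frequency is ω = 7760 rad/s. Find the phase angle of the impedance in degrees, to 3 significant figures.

X_C = 1/(ωC) = 12.9 Ω
Z = 20.0 − j12.9 Ω
|Z| = √(20.0² + 12.9²) = 23.8 Ω
∠Z = arctan(-12.9/20.0) = -32.8°

-32.8°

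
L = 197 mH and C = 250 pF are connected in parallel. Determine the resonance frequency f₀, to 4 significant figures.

ω₀ = 1/√(LC) = 1/√(0.197 × 2.5e-10) = 142500 rad/s
f₀ = ω₀/(2π) = 22.68 kHz

22.68 kHz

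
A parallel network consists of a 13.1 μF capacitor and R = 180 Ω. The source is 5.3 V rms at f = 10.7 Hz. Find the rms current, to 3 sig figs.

29.8 mA

ω = 2πf = 67.23 rad/s
X_C = 1/(ωC) = 1140 Ω
Parallel: admittances add. Y = 1/R + jωC
Y = (0.00556 + j0.000881) S
|Y| = 0.00562 S → |Z| = 1/|Y| = 178 Ω, ∠Z = −∠Y = -9.01°
I = V/|Z| = 5.3/178 = 29.8 mA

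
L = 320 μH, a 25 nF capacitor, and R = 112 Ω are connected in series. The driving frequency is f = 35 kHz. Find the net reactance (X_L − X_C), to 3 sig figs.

-112 Ω

ω = 2πf = 219900 rad/s
X_L = ωL = 70.4 Ω
X_C = 1/(ωC) = 182 Ω
X = 70.4 − 182 = -112 Ω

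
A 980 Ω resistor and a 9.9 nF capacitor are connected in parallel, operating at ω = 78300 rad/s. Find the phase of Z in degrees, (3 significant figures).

X_C = 1/(ωC) = 1290 Ω
Parallel: admittances add. Y = 1/R + jωC
Y = (0.00102 + j0.000775) S
|Y| = 0.00128 S → |Z| = 1/|Y| = 780 Ω, ∠Z = −∠Y = -37.2°

-37.2°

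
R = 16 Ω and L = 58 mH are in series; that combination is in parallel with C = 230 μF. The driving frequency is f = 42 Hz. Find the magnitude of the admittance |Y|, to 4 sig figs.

43.98 mS

ω = 2πf = 263.9 rad/s
X_L = ωL = 15.31 Ω
X_C = 1/(ωC) = 16.48 Ω
Branch 1 (R+jX_L): Z₁ = 16.00 + j15.31 Ω, |Z₁| = 22.14 Ω
Branch 2 (−jX_C): Z₂ = −j16.48 Ω
Parallel: Z = Z₁Z₂/(Z₁+Z₂), |Z| = 22.74 Ω, ∠Z = -42.09°
|Y| = 1/|Z| = 43.98 mS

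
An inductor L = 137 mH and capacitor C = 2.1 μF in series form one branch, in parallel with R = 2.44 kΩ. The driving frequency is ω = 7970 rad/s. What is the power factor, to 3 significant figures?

X_L = ωL = 1090 Ω
X_C = 1/(ωC) = 59.7 Ω
Branch 1: Z₁ = R = 2440 Ω
Branch 2 (series LC): Z₂ = j(X_L − X_C) = j1030 Ω
Parallel: Z = Z₁Z₂/(Z₁+Z₂), |Z| = 951 Ω, ∠Z = 67.1°
cos φ = cos(67.1°) = 0.390

0.390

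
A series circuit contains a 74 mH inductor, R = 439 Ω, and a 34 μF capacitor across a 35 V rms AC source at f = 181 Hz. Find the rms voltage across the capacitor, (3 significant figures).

2.04 V

ω = 2πf = 1137 rad/s
X_L = ωL = 84.2 Ω
X_C = 1/(ωC) = 25.9 Ω
Net reactance X = X_L − X_C = 58.3 Ω
Z = 439 + j58.3 Ω
|Z| = √(439² + 58.3²) = 443 Ω
I = V/|Z| = 79.0 mA
V_C = I·|Z_C| = 0.0790 × 25.9 = 2.04 V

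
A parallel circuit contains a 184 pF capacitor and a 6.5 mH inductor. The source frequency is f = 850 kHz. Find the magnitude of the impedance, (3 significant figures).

ω = 2πf = 5.341e+06 rad/s
X_L = ωL = 34700 Ω
X_C = 1/(ωC) = 1020 Ω
Parallel: admittances add. Y = 1/(jωL) + jωC
Y = (0 + j0.000954) S
|Y| = 0.000954 S → |Z| = 1/|Y| = 1050 Ω, ∠Z = −∠Y = -90.0°

1050 Ω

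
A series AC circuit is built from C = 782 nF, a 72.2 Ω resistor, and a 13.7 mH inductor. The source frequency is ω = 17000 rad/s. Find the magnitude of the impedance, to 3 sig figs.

173 Ω

X_L = ωL = 233 Ω
X_C = 1/(ωC) = 75.2 Ω
Net reactance X = X_L − X_C = 158 Ω
Z = 72.2 + j158 Ω
|Z| = √(72.2² + 158²) = 173 Ω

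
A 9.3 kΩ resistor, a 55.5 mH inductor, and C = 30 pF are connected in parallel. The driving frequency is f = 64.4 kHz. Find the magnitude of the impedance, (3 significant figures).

8900 Ω

ω = 2πf = 404600 rad/s
X_L = ωL = 22500 Ω
X_C = 1/(ωC) = 82400 Ω
Parallel: admittances add. Y = 1/R + 1/(jωL) + jωC
Y = (0.000108 − j3.24e-05) S
|Y| = 0.000112 S → |Z| = 1/|Y| = 8900 Ω, ∠Z = −∠Y = 16.8°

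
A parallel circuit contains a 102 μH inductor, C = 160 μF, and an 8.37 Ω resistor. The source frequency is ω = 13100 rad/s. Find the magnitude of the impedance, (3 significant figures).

0.739 Ω

X_L = ωL = 1.34 Ω
X_C = 1/(ωC) = 0.477 Ω
Parallel: admittances add. Y = 1/R + 1/(jωL) + jωC
Y = (0.119 + j1.35) S
|Y| = 1.35 S → |Z| = 1/|Y| = 0.739 Ω, ∠Z = −∠Y = -84.9°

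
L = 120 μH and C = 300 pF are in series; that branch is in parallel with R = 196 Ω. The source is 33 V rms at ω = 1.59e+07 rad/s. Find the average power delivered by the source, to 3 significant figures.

X_L = ωL = 1910 Ω
X_C = 1/(ωC) = 210 Ω
Branch 1: Z₁ = R = 196 Ω
Branch 2 (series LC): Z₂ = j(X_L − X_C) = j1700 Ω
Parallel: Z = Z₁Z₂/(Z₁+Z₂), |Z| = 195 Ω, ∠Z = 6.58°
I = V/|Z| = 169 mA
P = VI cos φ = 33 × 0.169 × cos(6.58°) = 5.56 W

5.56 W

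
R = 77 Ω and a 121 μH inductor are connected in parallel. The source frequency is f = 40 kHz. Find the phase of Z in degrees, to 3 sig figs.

68.4°

ω = 2πf = 251300 rad/s
X_L = ωL = 30.4 Ω
Parallel: admittances add. Y = 1/R + 1/(jωL)
Y = (0.0130 − j0.0329) S
|Y| = 0.0354 S → |Z| = 1/|Y| = 28.3 Ω, ∠Z = −∠Y = 68.4°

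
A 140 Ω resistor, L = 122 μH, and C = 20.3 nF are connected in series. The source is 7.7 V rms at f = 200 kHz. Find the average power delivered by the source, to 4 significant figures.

ω = 2πf = 1.257e+06 rad/s
X_L = ωL = 153.3 Ω
X_C = 1/(ωC) = 39.20 Ω
Net reactance X = X_L − X_C = 114.1 Ω
Z = 140.0 + j114.1 Ω
|Z| = √(140.0² + 114.1²) = 180.6 Ω
∠Z = arctan(114.1/140.0) = 39.18°
I = V/|Z| = 42.63 mA
P = VI cos φ = 7.7 × 0.04263 × cos(39.18°) = 254.5 mW

254.5 mW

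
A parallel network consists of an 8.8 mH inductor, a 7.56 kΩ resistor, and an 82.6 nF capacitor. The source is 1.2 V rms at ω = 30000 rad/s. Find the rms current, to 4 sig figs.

1.580 mA

X_L = ωL = 264.0 Ω
X_C = 1/(ωC) = 403.6 Ω
Parallel: admittances add. Y = 1/R + 1/(jωL) + jωC
Y = (0.0001323 − j0.001310) S
|Y| = 0.001317 S → |Z| = 1/|Y| = 759.6 Ω, ∠Z = −∠Y = 84.23°
I = V/|Z| = 1.2/759.6 = 1.580 mA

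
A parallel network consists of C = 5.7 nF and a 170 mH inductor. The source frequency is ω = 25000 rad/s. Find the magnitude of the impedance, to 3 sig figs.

X_L = ωL = 4250 Ω
X_C = 1/(ωC) = 7020 Ω
Parallel: admittances add. Y = 1/(jωL) + jωC
Y = (0 − j9.28e-05) S
|Y| = 9.28e-05 S → |Z| = 1/|Y| = 10800 Ω, ∠Z = −∠Y = 90.0°

10800 Ω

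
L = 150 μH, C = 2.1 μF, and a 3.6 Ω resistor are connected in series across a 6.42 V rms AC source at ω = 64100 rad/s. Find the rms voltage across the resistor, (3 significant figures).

5.49 V

X_L = ωL = 9.61 Ω
X_C = 1/(ωC) = 7.43 Ω
Net reactance X = X_L − X_C = 2.19 Ω
Z = 3.60 + j2.19 Ω
|Z| = √(3.60² + 2.19²) = 4.21 Ω
I = V/|Z| = 1.52 A
V_R = I·|Z_R| = 1.52 × 3.60 = 5.49 V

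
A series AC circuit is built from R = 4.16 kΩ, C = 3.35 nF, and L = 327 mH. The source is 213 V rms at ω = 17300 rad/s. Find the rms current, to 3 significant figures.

X_L = ωL = 5660 Ω
X_C = 1/(ωC) = 17300 Ω
Net reactance X = X_L − X_C = -11600 Ω
Z = 4160 − j11600 Ω
|Z| = √(4160² + 11600²) = 12300 Ω
I = V/|Z| = 213/12300 = 17.3 mA

17.3 mA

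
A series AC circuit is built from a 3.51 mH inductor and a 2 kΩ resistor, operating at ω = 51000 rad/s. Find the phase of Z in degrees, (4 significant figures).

5.115°

X_L = ωL = 179.0 Ω
Z = 2000 + j179.0 Ω
|Z| = √(2000² + 179.0²) = 2008 Ω
∠Z = arctan(179.0/2000) = 5.115°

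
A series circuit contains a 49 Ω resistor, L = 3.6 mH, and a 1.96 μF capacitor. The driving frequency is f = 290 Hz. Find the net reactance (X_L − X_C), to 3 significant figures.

ω = 2πf = 1822 rad/s
X_L = ωL = 6.56 Ω
X_C = 1/(ωC) = 280 Ω
X = 6.56 − 280 = -273 Ω

-273 Ω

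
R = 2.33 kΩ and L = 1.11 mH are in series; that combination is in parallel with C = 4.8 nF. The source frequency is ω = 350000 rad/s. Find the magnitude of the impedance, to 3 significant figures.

X_L = ωL = 389 Ω
X_C = 1/(ωC) = 595 Ω
Branch 1 (R+jX_L): Z₁ = 2330 + j389 Ω, |Z₁| = 2360 Ω
Branch 2 (−jX_C): Z₂ = −j595 Ω
Parallel: Z = Z₁Z₂/(Z₁+Z₂), |Z| = 601 Ω, ∠Z = -75.5°

601 Ω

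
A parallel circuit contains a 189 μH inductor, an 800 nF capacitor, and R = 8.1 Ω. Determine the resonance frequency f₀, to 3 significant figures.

ω₀ = 1/√(LC) = 1/√(0.000189 × 8e-07) = 81330 rad/s
f₀ = ω₀/(2π) = 12.9 kHz

12.9 kHz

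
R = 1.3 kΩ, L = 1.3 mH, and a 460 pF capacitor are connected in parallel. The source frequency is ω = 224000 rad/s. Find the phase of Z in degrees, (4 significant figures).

X_L = ωL = 291.2 Ω
X_C = 1/(ωC) = 9705 Ω
Parallel: admittances add. Y = 1/R + 1/(jωL) + jωC
Y = (0.0007692 − j0.003331) S
|Y| = 0.003419 S → |Z| = 1/|Y| = 292.5 Ω, ∠Z = −∠Y = 77.00°

77.00°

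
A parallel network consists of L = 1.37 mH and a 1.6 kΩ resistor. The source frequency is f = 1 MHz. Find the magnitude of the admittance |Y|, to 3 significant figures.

ω = 2πf = 6.283e+06 rad/s
X_L = ωL = 8610 Ω
Parallel: admittances add. Y = 1/R + 1/(jωL)
Y = (0.000625 − j0.000116) S
|Y| = 0.000636 S → |Z| = 1/|Y| = 1570 Ω, ∠Z = −∠Y = 10.5°

636 μS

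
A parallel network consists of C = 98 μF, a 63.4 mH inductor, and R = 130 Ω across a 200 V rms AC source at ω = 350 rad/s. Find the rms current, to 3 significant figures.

2.65 A

X_L = ωL = 22.2 Ω
X_C = 1/(ωC) = 29.2 Ω
Parallel: admittances add. Y = 1/R + 1/(jωL) + jωC
Y = (0.00769 − j0.0108) S
|Y| = 0.0132 S → |Z| = 1/|Y| = 75.6 Ω, ∠Z = −∠Y = 54.5°
I = V/|Z| = 200/75.6 = 2.65 A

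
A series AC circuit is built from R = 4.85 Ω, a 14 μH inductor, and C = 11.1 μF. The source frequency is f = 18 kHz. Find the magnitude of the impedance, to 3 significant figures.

ω = 2πf = 113100 rad/s
X_L = ωL = 1.58 Ω
X_C = 1/(ωC) = 0.797 Ω
Net reactance X = X_L − X_C = 0.787 Ω
Z = 4.85 + j0.787 Ω
|Z| = √(4.85² + 0.787²) = 4.91 Ω

4.91 Ω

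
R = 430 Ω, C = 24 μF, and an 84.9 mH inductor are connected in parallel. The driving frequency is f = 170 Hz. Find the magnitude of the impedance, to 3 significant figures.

67.6 Ω

ω = 2πf = 1068 rad/s
X_L = ωL = 90.7 Ω
X_C = 1/(ωC) = 39.0 Ω
Parallel: admittances add. Y = 1/R + 1/(jωL) + jωC
Y = (0.00233 + j0.0146) S
|Y| = 0.0148 S → |Z| = 1/|Y| = 67.6 Ω, ∠Z = −∠Y = -81.0°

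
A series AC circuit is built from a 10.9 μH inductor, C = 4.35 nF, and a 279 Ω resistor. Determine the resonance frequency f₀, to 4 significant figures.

ω₀ = 1/√(LC) = 1/√(1.09e-05 × 4.35e-09) = 4.592e+06 rad/s
f₀ = ω₀/(2π) = 730.9 kHz

730.9 kHz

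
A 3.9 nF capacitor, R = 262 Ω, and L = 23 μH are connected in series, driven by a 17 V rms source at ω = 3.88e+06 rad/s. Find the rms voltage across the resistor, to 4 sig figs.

X_L = ωL = 89.24 Ω
X_C = 1/(ωC) = 66.09 Ω
Net reactance X = X_L − X_C = 23.15 Ω
Z = 262.0 + j23.15 Ω
|Z| = √(262.0² + 23.15²) = 263.0 Ω
I = V/|Z| = 64.63 mA
V_R = I·|Z_R| = 0.06463 × 262.0 = 16.93 V

16.93 V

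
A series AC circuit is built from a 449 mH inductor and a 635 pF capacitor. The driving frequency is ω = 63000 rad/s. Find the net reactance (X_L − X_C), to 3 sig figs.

3290 Ω

X_L = ωL = 28300 Ω
X_C = 1/(ωC) = 25000 Ω
X = 28300 − 25000 = 3290 Ω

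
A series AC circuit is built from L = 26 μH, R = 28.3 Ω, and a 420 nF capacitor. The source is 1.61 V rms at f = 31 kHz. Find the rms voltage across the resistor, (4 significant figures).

1.561 V

ω = 2πf = 194800 rad/s
X_L = ωL = 5.064 Ω
X_C = 1/(ωC) = 12.22 Ω
Net reactance X = X_L − X_C = -7.160 Ω
Z = 28.30 − j7.160 Ω
|Z| = √(28.30² + 7.160²) = 29.19 Ω
I = V/|Z| = 55.15 mA
V_R = I·|Z_R| = 0.05515 × 28.30 = 1.561 V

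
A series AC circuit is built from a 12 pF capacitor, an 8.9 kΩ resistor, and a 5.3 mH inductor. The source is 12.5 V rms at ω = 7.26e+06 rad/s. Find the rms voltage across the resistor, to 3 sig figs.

X_L = ωL = 38500 Ω
X_C = 1/(ωC) = 11500 Ω
Net reactance X = X_L − X_C = 27000 Ω
Z = 8900 + j27000 Ω
|Z| = √(8900² + 27000²) = 28400 Ω
I = V/|Z| = 440 μA
V_R = I·|Z_R| = 0.000440 × 8900 = 3.91 V

3.91 V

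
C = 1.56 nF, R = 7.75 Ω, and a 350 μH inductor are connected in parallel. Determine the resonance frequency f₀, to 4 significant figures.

ω₀ = 1/√(LC) = 1/√(0.00035 × 1.56e-09) = 1.353e+06 rad/s
f₀ = ω₀/(2π) = 215.4 kHz

215.4 kHz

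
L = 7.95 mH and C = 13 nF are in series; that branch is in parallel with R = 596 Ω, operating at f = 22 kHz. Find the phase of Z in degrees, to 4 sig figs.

47.69°

ω = 2πf = 138200 rad/s
X_L = ωL = 1099 Ω
X_C = 1/(ωC) = 556.5 Ω
Branch 1: Z₁ = R = 596.0 Ω
Branch 2 (series LC): Z₂ = j(X_L − X_C) = j542.4 Ω
Parallel: Z = Z₁Z₂/(Z₁+Z₂), |Z| = 401.2 Ω, ∠Z = 47.69°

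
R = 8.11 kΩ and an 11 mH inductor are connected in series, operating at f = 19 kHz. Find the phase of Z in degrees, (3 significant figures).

9.20°

ω = 2πf = 119400 rad/s
X_L = ωL = 1310 Ω
Z = 8110 + j1310 Ω
|Z| = √(8110² + 1310²) = 8220 Ω
∠Z = arctan(1310/8110) = 9.20°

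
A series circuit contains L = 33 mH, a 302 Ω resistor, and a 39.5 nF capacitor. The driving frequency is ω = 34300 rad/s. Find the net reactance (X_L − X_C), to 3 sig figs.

394 Ω

X_L = ωL = 1130 Ω
X_C = 1/(ωC) = 738 Ω
X = 1130 − 738 = 394 Ω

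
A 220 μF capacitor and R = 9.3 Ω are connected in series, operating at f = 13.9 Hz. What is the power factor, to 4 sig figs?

0.1759

ω = 2πf = 87.34 rad/s
X_C = 1/(ωC) = 52.05 Ω
Z = 9.300 − j52.05 Ω
|Z| = √(9.300² + 52.05²) = 52.87 Ω
∠Z = arctan(-52.05/9.300) = -79.87°
cos φ = cos(-79.87°) = 0.1759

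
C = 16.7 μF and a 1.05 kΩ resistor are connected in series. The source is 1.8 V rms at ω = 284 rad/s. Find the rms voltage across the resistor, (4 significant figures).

X_C = 1/(ωC) = 210.8 Ω
Z = 1050 − j210.8 Ω
|Z| = √(1050² + 210.8²) = 1071 Ω
I = V/|Z| = 1.681 mA
V_R = I·|Z_R| = 0.001681 × 1050 = 1.765 V

1.765 V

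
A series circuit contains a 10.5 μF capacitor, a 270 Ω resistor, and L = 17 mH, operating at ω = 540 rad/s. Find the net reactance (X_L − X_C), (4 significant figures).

-167.2 Ω

X_L = ωL = 9.180 Ω
X_C = 1/(ωC) = 176.4 Ω
X = 9.180 − 176.4 = -167.2 Ω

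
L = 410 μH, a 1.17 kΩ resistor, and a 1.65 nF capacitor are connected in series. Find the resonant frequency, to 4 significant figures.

ω₀ = 1/√(LC) = 1/√(0.00041 × 1.65e-09) = 1.216e+06 rad/s
f₀ = ω₀/(2π) = 193.5 kHz

193.5 kHz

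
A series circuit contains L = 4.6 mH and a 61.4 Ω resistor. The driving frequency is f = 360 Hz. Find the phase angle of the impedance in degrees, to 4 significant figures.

9.618°

ω = 2πf = 2262 rad/s
X_L = ωL = 10.40 Ω
Z = 61.40 + j10.40 Ω
|Z| = √(61.40² + 10.40²) = 62.28 Ω
∠Z = arctan(10.40/61.40) = 9.618°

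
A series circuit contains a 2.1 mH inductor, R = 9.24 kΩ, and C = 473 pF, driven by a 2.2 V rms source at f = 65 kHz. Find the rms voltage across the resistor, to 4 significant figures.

ω = 2πf = 408400 rad/s
X_L = ωL = 857.7 Ω
X_C = 1/(ωC) = 5177 Ω
Net reactance X = X_L − X_C = -4319 Ω
Z = 9240 − j4319 Ω
|Z| = √(9240² + 4319²) = 10200 Ω
I = V/|Z| = 215.7 μA
V_R = I·|Z_R| = 0.0002157 × 9240 = 1.993 V

1.993 V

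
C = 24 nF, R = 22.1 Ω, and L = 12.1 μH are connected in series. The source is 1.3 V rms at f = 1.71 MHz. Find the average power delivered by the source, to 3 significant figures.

2.28 mW

ω = 2πf = 1.074e+07 rad/s
X_L = ωL = 130 Ω
X_C = 1/(ωC) = 3.88 Ω
Net reactance X = X_L − X_C = 126 Ω
Z = 22.1 + j126 Ω
|Z| = √(22.1² + 126²) = 128 Ω
∠Z = arctan(126/22.1) = 80.1°
I = V/|Z| = 10.2 mA
P = VI cos φ = 1.3 × 0.0102 × cos(80.1°) = 2.28 mW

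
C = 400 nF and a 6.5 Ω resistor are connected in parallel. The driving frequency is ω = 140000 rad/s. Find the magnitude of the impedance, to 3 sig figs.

6.11 Ω

X_C = 1/(ωC) = 17.9 Ω
Parallel: admittances add. Y = 1/R + jωC
Y = (0.154 + j0.0560) S
|Y| = 0.164 S → |Z| = 1/|Y| = 6.11 Ω, ∠Z = −∠Y = -20.0°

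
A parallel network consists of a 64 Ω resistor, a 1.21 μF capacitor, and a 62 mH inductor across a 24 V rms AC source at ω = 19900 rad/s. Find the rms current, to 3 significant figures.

X_L = ωL = 1230 Ω
X_C = 1/(ωC) = 41.5 Ω
Parallel: admittances add. Y = 1/R + 1/(jωL) + jωC
Y = (0.0156 + j0.0233) S
|Y| = 0.0280 S → |Z| = 1/|Y| = 35.7 Ω, ∠Z = −∠Y = -56.1°
I = V/|Z| = 24/35.7 = 673 mA

673 mA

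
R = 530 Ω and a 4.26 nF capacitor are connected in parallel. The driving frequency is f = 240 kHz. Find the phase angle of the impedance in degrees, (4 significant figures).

-73.63°

ω = 2πf = 1.508e+06 rad/s
X_C = 1/(ωC) = 155.7 Ω
Parallel: admittances add. Y = 1/R + jωC
Y = (0.001887 + j0.006424) S
|Y| = 0.006695 S → |Z| = 1/|Y| = 149.4 Ω, ∠Z = −∠Y = -73.63°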